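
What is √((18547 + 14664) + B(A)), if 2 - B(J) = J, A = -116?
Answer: √33329 ≈ 182.56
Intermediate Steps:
B(J) = 2 - J
√((18547 + 14664) + B(A)) = √((18547 + 14664) + (2 - 1*(-116))) = √(33211 + (2 + 116)) = √(33211 + 118) = √33329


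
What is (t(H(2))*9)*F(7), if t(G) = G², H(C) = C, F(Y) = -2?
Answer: -72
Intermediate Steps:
(t(H(2))*9)*F(7) = (2²*9)*(-2) = (4*9)*(-2) = 36*(-2) = -72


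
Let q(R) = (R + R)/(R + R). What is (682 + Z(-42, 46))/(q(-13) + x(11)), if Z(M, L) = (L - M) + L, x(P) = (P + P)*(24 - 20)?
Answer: 816/89 ≈ 9.1685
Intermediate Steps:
x(P) = 8*P (x(P) = (2*P)*4 = 8*P)
Z(M, L) = -M + 2*L
q(R) = 1 (q(R) = (2*R)/((2*R)) = (2*R)*(1/(2*R)) = 1)
(682 + Z(-42, 46))/(q(-13) + x(11)) = (682 + (-1*(-42) + 2*46))/(1 + 8*11) = (682 + (42 + 92))/(1 + 88) = (682 + 134)/89 = 816*(1/89) = 816/89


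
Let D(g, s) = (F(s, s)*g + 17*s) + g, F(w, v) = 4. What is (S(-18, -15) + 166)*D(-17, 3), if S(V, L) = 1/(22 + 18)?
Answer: -112897/20 ≈ -5644.9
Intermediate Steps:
S(V, L) = 1/40
D(g, s) = 5*g + 17*s (D(g, s) = (4*g + 17*s) + g = 5*g + 17*s)
(S(-18, -15) + 166)*D(-17, 3) = (1/40 + 166)*(5*(-17) + 17*3) = 6641*(-85 + 51)/40 = (6641/40)*(-34) = -112897/20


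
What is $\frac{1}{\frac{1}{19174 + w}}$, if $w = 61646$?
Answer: $80820$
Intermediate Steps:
$\frac{1}{\frac{1}{19174 + w}} = \frac{1}{\frac{1}{19174 + 61646}} = \frac{1}{\frac{1}{80820}} = 80820$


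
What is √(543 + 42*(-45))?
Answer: I*√1347 ≈ 36.701*I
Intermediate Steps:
√(543 + 42*(-45)) = √(543 - 1890) = √(-1347) = I*√1347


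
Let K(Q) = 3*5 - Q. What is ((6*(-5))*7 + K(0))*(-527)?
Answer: 102765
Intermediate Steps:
K(Q) = 15 - Q
((6*(-5))*7 + K(0))*(-527) = ((6*(-5))*7 + (15 - 1*0))*(-527) = (-30*7 + (15 + 0))*(-527) = (-210 + 15)*(-527) = -195*(-527) = 102765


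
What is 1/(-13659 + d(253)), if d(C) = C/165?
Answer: -15/204862 ≈ -7.3220e-5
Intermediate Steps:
d(C) = C/165 (d(C) = C*(1/165) = C/165)
1/(-13659 + d(253)) = 1/(-13659 + (1/165)*253) = 1/(-13659 + 23/15) = 1/(-204862/15) = -15/204862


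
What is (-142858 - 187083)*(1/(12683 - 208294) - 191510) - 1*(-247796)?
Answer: 12360120906959307/195611 ≈ 6.3187e+10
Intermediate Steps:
(-142858 - 187083)*(1/(12683 - 208294) - 191510) - 1*(-247796) = -329941*(1/(-195611) - 191510) + 247796 = -329941*(-1/195611 - 191510) + 247796 = -329941*(-37461462611/195611) + 247796 = 12360072435335951/195611 + 247796 = 12360120906959307/195611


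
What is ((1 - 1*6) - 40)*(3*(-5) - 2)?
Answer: 765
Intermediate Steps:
((1 - 1*6) - 40)*(3*(-5) - 2) = ((1 - 6) - 40)*(-15 - 2) = (-5 - 40)*(-17) = -45*(-17) = 765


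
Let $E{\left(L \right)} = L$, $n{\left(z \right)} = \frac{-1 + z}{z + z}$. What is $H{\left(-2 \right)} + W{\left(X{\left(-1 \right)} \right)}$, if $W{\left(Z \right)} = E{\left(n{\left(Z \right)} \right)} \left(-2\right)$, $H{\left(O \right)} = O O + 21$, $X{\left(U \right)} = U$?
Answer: $23$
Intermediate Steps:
$H{\left(O \right)} = 21 + O^{2}$ ($H{\left(O \right)} = O^{2} + 21 = 21 + O^{2}$)
$n{\left(z \right)} = \frac{-1 + z}{2 z}$
$W{\left(Z \right)} = - \frac{-1 + Z}{Z}$ ($W{\left(Z \right)} = \frac{-1 + Z}{2 Z} \left(-2\right) = - \frac{-1 + Z}{Z}$)
$H{\left(-2 \right)} + W{\left(X{\left(-1 \right)} \right)} = \left(21 + \left(-2\right)^{2}\right) + \frac{1 - -1}{-1} = \left(21 + 4\right) - \left(1 + 1\right) = 25 - 2 = 23$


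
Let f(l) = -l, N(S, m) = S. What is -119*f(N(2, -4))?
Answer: 238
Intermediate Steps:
-119*f(N(2, -4)) = -(-119)*2 = -119*(-2) = 238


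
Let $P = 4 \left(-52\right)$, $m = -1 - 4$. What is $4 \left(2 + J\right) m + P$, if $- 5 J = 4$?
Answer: $-232$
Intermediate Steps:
$J = - \frac{4}{5}$ ($J = \left(- \frac{1}{5}\right) 4 = - \frac{4}{5} \approx -0.8$)
$m = -5$ ($m = -1 - 4 = -5$)
$P = -208$
$4 \left(2 + J\right) m + P = 4 \left(2 - \frac{4}{5}\right) \left(-5\right) - 208 = 4 \cdot \frac{6}{5} \left(-5\right) - 208 = \frac{24}{5} \left(-5\right) - 208 = -24 - 208 = -232$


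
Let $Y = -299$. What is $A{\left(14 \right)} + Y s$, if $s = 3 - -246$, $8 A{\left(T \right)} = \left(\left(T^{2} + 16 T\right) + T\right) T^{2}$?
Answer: $-63818$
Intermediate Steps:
$A{\left(T \right)} = \frac{T^{2} \left(T^{2} + 17 T\right)}{8}$ ($A{\left(T \right)} = \frac{\left(\left(T^{2} + 16 T\right) + T\right) T^{2}}{8} = \frac{\left(T^{2} + 17 T\right) T^{2}}{8} = \frac{T^{2} \left(T^{2} + 17 T\right)}{8}$)
$s = 249$ ($s = 3 + 246 = 249$)
$A{\left(14 \right)} + Y s = \frac{14^{3} \left(17 + 14\right)}{8} - 74451 = \frac{1}{8} \cdot 2744 \cdot 31 - 74451 = 10633 - 74451 = -63818$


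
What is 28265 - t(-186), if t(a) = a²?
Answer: -6331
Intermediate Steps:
28265 - t(-186) = 28265 - 1*(-186)² = 28265 - 1*34596 = 28265 - 34596 = -6331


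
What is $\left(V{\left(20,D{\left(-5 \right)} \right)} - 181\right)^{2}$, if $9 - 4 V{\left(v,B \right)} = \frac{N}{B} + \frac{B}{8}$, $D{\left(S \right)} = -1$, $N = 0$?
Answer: $\frac{32706961}{1024} \approx 31940.0$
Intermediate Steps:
$V{\left(v,B \right)} = \frac{9}{4} - \frac{B}{32}$ ($V{\left(v,B \right)} = \frac{9}{4} - \frac{\frac{0}{B} + \frac{B}{8}}{4} = \frac{9}{4} - \frac{0 + B \frac{1}{8}}{4} = \frac{9}{4} - \frac{0 + \frac{B}{8}}{4} = \frac{9}{4} - \frac{\frac{1}{8} B}{4} = \frac{9}{4} - \frac{B}{32}$)
$\left(V{\left(20,D{\left(-5 \right)} \right)} - 181\right)^{2} = \left(\left(\frac{9}{4} - - \frac{1}{32}\right) - 181\right)^{2} = \left(\left(\frac{9}{4} + \frac{1}{32}\right) - 181\right)^{2} = \left(\frac{73}{32} - 181\right)^{2} = \left(- \frac{5719}{32}\right)^{2} = \frac{32706961}{1024}$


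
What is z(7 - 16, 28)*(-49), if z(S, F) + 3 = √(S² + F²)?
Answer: 147 - 49*√865 ≈ -1294.1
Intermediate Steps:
z(S, F) = -3 + √(F² + S²) (z(S, F) = -3 + √(S² + F²) = -3 + √(F² + S²))
z(7 - 16, 28)*(-49) = (-3 + √(28² + (7 - 16)²))*(-49) = (-3 + √(784 + (-9)²))*(-49) = (-3 + √(784 + 81))*(-49) = (-3 + √865)*(-49) = 147 - 49*√865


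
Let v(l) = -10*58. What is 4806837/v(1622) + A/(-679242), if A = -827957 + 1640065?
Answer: -56301320693/6792420 ≈ -8288.8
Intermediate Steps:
v(l) = -580
A = 812108
4806837/v(1622) + A/(-679242) = 4806837/(-580) + 812108/(-679242) = 4806837*(-1/580) + 812108*(-1/679242) = -165753/20 - 406054/339621 = -56301320693/6792420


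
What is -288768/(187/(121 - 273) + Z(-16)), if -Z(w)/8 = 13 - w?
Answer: 14630912/11817 ≈ 1238.1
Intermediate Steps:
Z(w) = -104 + 8*w (Z(w) = -8*(13 - w) = -104 + 8*w)
-288768/(187/(121 - 273) + Z(-16)) = -288768/(187/(121 - 273) + (-104 + 8*(-16))) = -288768/(187/(-152) + (-104 - 128)) = -288768/(187*(-1/152) - 232) = -288768/(-187/152 - 232) = -288768/(-35451/152) = -288768*(-152/35451) = 14630912/11817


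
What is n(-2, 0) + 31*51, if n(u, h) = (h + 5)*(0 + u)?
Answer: 1571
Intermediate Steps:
n(u, h) = u*(5 + h) (n(u, h) = (5 + h)*u = u*(5 + h))
n(-2, 0) + 31*51 = -2*(5 + 0) + 31*51 = -2*5 + 1581 = -10 + 1581 = 1571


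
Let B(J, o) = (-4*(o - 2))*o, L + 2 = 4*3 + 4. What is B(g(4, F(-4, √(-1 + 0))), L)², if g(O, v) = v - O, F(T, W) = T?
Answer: 451584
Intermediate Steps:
L = 14 (L = -2 + (4*3 + 4) = -2 + (12 + 4) = -2 + 16 = 14)
B(J, o) = o*(8 - 4*o) (B(J, o) = (-4*(-2 + o))*o = (8 - 4*o)*o = o*(8 - 4*o))
B(g(4, F(-4, √(-1 + 0))), L)² = (4*14*(2 - 1*14))² = (4*14*(2 - 14))² = (4*14*(-12))² = (-672)² = 451584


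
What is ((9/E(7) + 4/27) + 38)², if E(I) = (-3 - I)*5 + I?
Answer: 1940138209/1347921 ≈ 1439.4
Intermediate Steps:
E(I) = -15 - 4*I (E(I) = (-15 - 5*I) + I = -15 - 4*I)
((9/E(7) + 4/27) + 38)² = ((9/(-15 - 4*7) + 4/27) + 38)² = ((9/(-15 - 28) + 4*(1/27)) + 38)² = ((9/(-43) + 4/27) + 38)² = ((9*(-1/43) + 4/27) + 38)² = ((-9/43 + 4/27) + 38)² = (-71/1161 + 38)² = (44047/1161)² = 1940138209/1347921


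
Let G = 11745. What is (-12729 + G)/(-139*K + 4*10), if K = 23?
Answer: 24/77 ≈ 0.31169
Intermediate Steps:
(-12729 + G)/(-139*K + 4*10) = (-12729 + 11745)/(-139*23 + 4*10) = -984/(-3197 + 40) = -984/(-3157) = -984*(-1/3157) = 24/77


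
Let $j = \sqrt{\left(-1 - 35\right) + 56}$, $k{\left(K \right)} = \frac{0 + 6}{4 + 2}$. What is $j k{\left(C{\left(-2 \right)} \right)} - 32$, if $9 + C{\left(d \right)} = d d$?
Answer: $-32 + 2 \sqrt{5} \approx -27.528$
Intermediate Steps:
$C{\left(d \right)} = -9 + d^{2}$ ($C{\left(d \right)} = -9 + d d = -9 + d^{2}$)
$k{\left(K \right)} = 1$ ($k{\left(K \right)} = \frac{6}{6} = 6 \cdot \frac{1}{6} = 1$)
$j = 2 \sqrt{5}$ ($j = \sqrt{-36 + 56} = \sqrt{20} = 2 \sqrt{5} \approx 4.4721$)
$j k{\left(C{\left(-2 \right)} \right)} - 32 = 2 \sqrt{5} \cdot 1 - 32 = 2 \sqrt{5} - 32 = -32 + 2 \sqrt{5}$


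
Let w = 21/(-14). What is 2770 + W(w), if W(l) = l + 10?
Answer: 5557/2 ≈ 2778.5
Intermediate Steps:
w = -3/2 (w = 21*(-1/14) = -3/2 ≈ -1.5000)
W(l) = 10 + l
2770 + W(w) = 2770 + (10 - 3/2) = 2770 + 17/2 = 5557/2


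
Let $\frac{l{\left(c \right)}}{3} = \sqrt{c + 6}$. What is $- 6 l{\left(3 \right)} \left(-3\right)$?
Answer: $162$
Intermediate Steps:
$l{\left(c \right)} = 3 \sqrt{6 + c}$ ($l{\left(c \right)} = 3 \sqrt{c + 6} = 3 \sqrt{6 + c}$)
$- 6 l{\left(3 \right)} \left(-3\right) = - 6 \cdot 3 \sqrt{6 + 3} \left(-3\right) = - 6 \cdot 3 \sqrt{9} \left(-3\right) = - 6 \cdot 3 \cdot 3 \left(-3\right) = \left(-6\right) 9 \left(-3\right) = \left(-54\right) \left(-3\right) = 162$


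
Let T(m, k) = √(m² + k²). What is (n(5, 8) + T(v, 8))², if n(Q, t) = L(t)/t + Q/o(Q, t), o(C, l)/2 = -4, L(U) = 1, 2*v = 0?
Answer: 225/4 ≈ 56.250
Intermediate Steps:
v = 0 (v = (½)*0 = 0)
o(C, l) = -8 (o(C, l) = 2*(-4) = -8)
T(m, k) = √(k² + m²)
n(Q, t) = 1/t - Q/8 (n(Q, t) = 1/t + Q/(-8) = 1/t + Q*(-⅛) = 1/t - Q/8)
(n(5, 8) + T(v, 8))² = ((1/8 - ⅛*5) + √(8² + 0²))² = ((⅛ - 5/8) + √(64 + 0))² = (-½ + √64)² = (-½ + 8)² = (15/2)² = 225/4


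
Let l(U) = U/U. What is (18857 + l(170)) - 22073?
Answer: -3215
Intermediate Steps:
l(U) = 1
(18857 + l(170)) - 22073 = (18857 + 1) - 22073 = 18858 - 22073 = -3215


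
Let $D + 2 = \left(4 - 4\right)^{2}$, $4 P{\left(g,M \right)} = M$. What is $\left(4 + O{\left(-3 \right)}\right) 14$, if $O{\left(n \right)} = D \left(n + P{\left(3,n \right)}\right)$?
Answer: $161$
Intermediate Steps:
$P{\left(g,M \right)} = \frac{M}{4}$
$D = -2$ ($D = -2 + \left(4 - 4\right)^{2} = -2 + 0^{2} = -2 + 0 = -2$)
$O{\left(n \right)} = - \frac{5 n}{2}$ ($O{\left(n \right)} = - 2 \left(n + \frac{n}{4}\right) = - 2 \frac{5 n}{4} = - \frac{5 n}{2}$)
$\left(4 + O{\left(-3 \right)}\right) 14 = \left(4 - - \frac{15}{2}\right) 14 = \left(4 + \frac{15}{2}\right) 14 = \frac{23}{2} \cdot 14 = 161$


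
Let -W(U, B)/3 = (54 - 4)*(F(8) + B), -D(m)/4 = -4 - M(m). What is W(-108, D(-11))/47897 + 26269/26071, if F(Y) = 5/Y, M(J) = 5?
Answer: 4459914947/4994890748 ≈ 0.89290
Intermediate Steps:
D(m) = 36 (D(m) = -4*(-4 - 1*5) = -4*(-4 - 5) = -4*(-9) = 36)
W(U, B) = -375/4 - 150*B (W(U, B) = -3*(54 - 4)*(5/8 + B) = -150*(5*(⅛) + B) = -150*(5/8 + B) = -3*(125/4 + 50*B) = -375/4 - 150*B)
W(-108, D(-11))/47897 + 26269/26071 = (-375/4 - 150*36)/47897 + 26269/26071 = (-375/4 - 5400)*(1/47897) + 26269*(1/26071) = -21975/4*1/47897 + 26269/26071 = -21975/191588 + 26269/26071 = 4459914947/4994890748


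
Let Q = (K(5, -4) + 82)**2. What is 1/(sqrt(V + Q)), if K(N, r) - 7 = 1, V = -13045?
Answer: -I*sqrt(4945)/4945 ≈ -0.014221*I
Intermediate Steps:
K(N, r) = 8 (K(N, r) = 7 + 1 = 8)
Q = 8100 (Q = (8 + 82)**2 = 90**2 = 8100)
1/(sqrt(V + Q)) = 1/(sqrt(-13045 + 8100)) = 1/(sqrt(-4945)) = 1/(I*sqrt(4945)) = -I*sqrt(4945)/4945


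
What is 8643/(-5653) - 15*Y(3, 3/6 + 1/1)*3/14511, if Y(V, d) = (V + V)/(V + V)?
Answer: -41890986/27343561 ≈ -1.5320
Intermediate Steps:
Y(V, d) = 1 (Y(V, d) = (2*V)/((2*V)) = (2*V)*(1/(2*V)) = 1)
8643/(-5653) - 15*Y(3, 3/6 + 1/1)*3/14511 = 8643/(-5653) - 15*3/14511 = 8643*(-1/5653) - 15*3*(1/14511) = -8643/5653 - 45*1/14511 = -8643/5653 - 15/4837 = -41890986/27343561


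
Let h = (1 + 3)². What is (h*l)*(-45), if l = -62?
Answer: 44640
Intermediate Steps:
h = 16 (h = 4² = 16)
(h*l)*(-45) = (16*(-62))*(-45) = -992*(-45) = 44640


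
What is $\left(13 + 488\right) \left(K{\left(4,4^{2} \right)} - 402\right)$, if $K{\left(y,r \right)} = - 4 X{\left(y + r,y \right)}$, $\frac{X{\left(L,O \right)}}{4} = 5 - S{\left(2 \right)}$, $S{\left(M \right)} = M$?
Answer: $-225450$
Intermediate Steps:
$X{\left(L,O \right)} = 12$ ($X{\left(L,O \right)} = 4 \left(5 - 2\right) = 4 \cdot 3 = 12$)
$K{\left(y,r \right)} = -48$ ($K{\left(y,r \right)} = \left(-4\right) 12 = -48$)
$\left(13 + 488\right) \left(K{\left(4,4^{2} \right)} - 402\right) = \left(13 + 488\right) \left(-48 - 402\right) = 501 \left(-450\right) = -225450$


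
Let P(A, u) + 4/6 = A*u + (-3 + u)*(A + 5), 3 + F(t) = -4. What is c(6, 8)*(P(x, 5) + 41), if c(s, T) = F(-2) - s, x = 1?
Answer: -2236/3 ≈ -745.33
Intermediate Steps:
F(t) = -7 (F(t) = -3 - 4 = -7)
c(s, T) = -7 - s
P(A, u) = -⅔ + A*u + (-3 + u)*(5 + A) (P(A, u) = -⅔ + (A*u + (-3 + u)*(A + 5)) = -⅔ + (A*u + (-3 + u)*(5 + A)) = -⅔ + A*u + (-3 + u)*(5 + A))
c(6, 8)*(P(x, 5) + 41) = (-7 - 1*6)*((-47/3 - 3*1 + 5*5 + 2*1*5) + 41) = (-7 - 6)*((-47/3 - 3 + 25 + 10) + 41) = -13*(49/3 + 41) = -13*172/3 = -2236/3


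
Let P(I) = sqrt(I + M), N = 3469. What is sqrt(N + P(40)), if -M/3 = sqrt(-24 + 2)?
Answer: sqrt(3469 + sqrt(40 - 3*I*sqrt(22))) ≈ 58.953 - 0.0093*I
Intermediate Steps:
M = -3*I*sqrt(22) (M = -3*sqrt(-24 + 2) = -3*I*sqrt(22) ≈ -14.071*I)
P(I) = sqrt(I - 3*I*sqrt(22))
sqrt(N + P(40)) = sqrt(3469 + sqrt(40 - 3*I*sqrt(22)))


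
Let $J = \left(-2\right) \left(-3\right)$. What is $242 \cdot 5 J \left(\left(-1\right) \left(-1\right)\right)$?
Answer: $7260$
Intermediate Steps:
$J = 6$
$242 \cdot 5 J \left(\left(-1\right) \left(-1\right)\right) = 242 \cdot 5 \cdot 6 \left(\left(-1\right) \left(-1\right)\right) = 242 \cdot 30 \cdot 1 = 242 \cdot 30 = 7260$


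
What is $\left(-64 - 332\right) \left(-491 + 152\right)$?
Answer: $134244$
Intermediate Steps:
$\left(-64 - 332\right) \left(-491 + 152\right) = \left(-396\right) \left(-339\right) = 134244$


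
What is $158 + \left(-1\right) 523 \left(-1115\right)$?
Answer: $583303$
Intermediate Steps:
$158 + \left(-1\right) 523 \left(-1115\right) = 158 - -583145 = 158 + 583145 = 583303$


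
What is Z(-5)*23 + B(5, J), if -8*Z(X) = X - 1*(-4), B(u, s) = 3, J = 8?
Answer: 47/8 ≈ 5.8750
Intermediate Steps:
Z(X) = -½ - X/8 (Z(X) = -(X - 1*(-4))/8 = -(X + 4)/8 = -(4 + X)/8 = -½ - X/8)
Z(-5)*23 + B(5, J) = (-½ - ⅛*(-5))*23 + 3 = (-½ + 5/8)*23 + 3 = (⅛)*23 + 3 = 23/8 + 3 = 47/8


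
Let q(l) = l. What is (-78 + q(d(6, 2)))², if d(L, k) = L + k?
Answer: 4900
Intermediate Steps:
(-78 + q(d(6, 2)))² = (-78 + (6 + 2))² = (-78 + 8)² = (-70)² = 4900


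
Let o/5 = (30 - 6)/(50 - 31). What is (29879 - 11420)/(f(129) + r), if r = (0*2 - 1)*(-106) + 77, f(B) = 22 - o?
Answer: 350721/3775 ≈ 92.906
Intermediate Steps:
o = 120/19 (o = 5*((30 - 6)/(50 - 31)) = 5*(24/19) = 120/19 ≈ 6.3158)
f(B) = 298/19 (f(B) = 22 - 1*120/19 = 22 - 120/19 = 298/19)
r = 183 (r = (0 - 1)*(-106) + 77 = -1*(-106) + 77 = 106 + 77 = 183)
(29879 - 11420)/(f(129) + r) = (29879 - 11420)/(298/19 + 183) = 18459/(3775/19) = 18459*(19/3775) = 350721/3775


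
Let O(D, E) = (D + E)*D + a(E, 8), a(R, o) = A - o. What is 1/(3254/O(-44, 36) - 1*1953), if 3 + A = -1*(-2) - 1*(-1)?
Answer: -172/334289 ≈ -0.00051452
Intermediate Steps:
A = 0 (A = -3 + (-1*(-2) - 1*(-1)) = -3 + (2 + 1) = -3 + 3 = 0)
a(R, o) = -o (a(R, o) = 0 - o = -o)
O(D, E) = -8 + D*(D + E) (O(D, E) = (D + E)*D - 1*8 = D*(D + E) - 8 = -8 + D*(D + E))
1/(3254/O(-44, 36) - 1*1953) = 1/(3254/(-8 + (-44)² - 44*36) - 1*1953) = 1/(3254/(-8 + 1936 - 1584) - 1953) = 1/(3254/344 - 1953) = 1/(3254*(1/344) - 1953) = 1/(1627/172 - 1953) = 1/(-334289/172) = -172/334289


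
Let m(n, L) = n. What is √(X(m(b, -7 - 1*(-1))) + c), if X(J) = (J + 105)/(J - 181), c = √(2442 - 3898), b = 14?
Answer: √(-19873 + 111556*I*√91)/167 ≈ 4.3273 + 4.4089*I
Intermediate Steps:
c = 4*I*√91 (c = √(-1456) = 4*I*√91 ≈ 38.158*I)
X(J) = (105 + J)/(-181 + J)
√(X(m(b, -7 - 1*(-1))) + c) = √((105 + 14)/(-181 + 14) + 4*I*√91) = √(119/(-167) + 4*I*√91) = √(-1/167*119 + 4*I*√91) = √(-119/167 + 4*I*√91)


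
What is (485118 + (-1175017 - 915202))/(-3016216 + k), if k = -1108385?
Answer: 1605101/4124601 ≈ 0.38915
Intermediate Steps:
(485118 + (-1175017 - 915202))/(-3016216 + k) = (485118 + (-1175017 - 915202))/(-3016216 - 1108385) = (485118 - 2090219)/(-4124601) = -1605101*(-1/4124601) = 1605101/4124601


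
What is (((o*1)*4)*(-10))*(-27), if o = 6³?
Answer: 233280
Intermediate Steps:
o = 216
(((o*1)*4)*(-10))*(-27) = (((216*1)*4)*(-10))*(-27) = ((216*4)*(-10))*(-27) = (864*(-10))*(-27) = -8640*(-27) = 233280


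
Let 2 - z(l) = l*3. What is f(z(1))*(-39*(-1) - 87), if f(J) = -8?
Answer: 384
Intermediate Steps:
z(l) = 2 - 3*l (z(l) = 2 - l*3 = 2 - 3*l)
f(z(1))*(-39*(-1) - 87) = -8*(-39*(-1) - 87) = -8*(39 - 87) = -8*(-48) = 384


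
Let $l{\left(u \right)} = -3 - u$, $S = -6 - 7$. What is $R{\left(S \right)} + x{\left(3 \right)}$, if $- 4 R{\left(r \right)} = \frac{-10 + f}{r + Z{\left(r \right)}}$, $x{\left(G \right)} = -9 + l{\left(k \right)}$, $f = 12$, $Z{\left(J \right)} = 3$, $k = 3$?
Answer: $- \frac{299}{20} \approx -14.95$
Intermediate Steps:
$S = -13$ ($S = -6 - 7 = -13$)
$x{\left(G \right)} = -15$ ($x{\left(G \right)} = -9 - 6 = -15$)
$R{\left(r \right)} = - \frac{1}{2 \left(3 + r\right)}$ ($R{\left(r \right)} = - \frac{\left(-10 + 12\right) \frac{1}{r + 3}}{4} = - \frac{2 \frac{1}{3 + r}}{4} = - \frac{1}{2 \left(3 + r\right)}$)
$R{\left(S \right)} + x{\left(3 \right)} = - \frac{1}{6 + 2 \left(-13\right)} - 15 = - \frac{1}{6 - 26} - 15 = - \frac{1}{-20} - 15 = \left(-1\right) \left(- \frac{1}{20}\right) - 15 = \frac{1}{20} - 15 = - \frac{299}{20}$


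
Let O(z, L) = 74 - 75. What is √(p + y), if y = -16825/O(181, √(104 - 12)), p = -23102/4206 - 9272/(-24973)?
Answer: 2*√11597993114938919598/52518219 ≈ 129.69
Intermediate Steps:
p = -268964107/52518219 (p = -23102*1/4206 - 9272*(-1/24973) = -11551/2103 + 9272/24973 = -268964107/52518219 ≈ -5.1213)
O(z, L) = -1
y = 16825 (y = -16825/(-1) = -16825*(-1) = 16825)
√(p + y) = √(-268964107/52518219 + 16825) = √(883350070568/52518219) = 2*√11597993114938919598/52518219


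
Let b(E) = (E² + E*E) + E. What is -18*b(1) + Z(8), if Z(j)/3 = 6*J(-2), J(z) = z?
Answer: -90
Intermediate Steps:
Z(j) = -36 (Z(j) = 3*(6*(-2)) = 3*(-12) = -36)
b(E) = E + 2*E² (b(E) = (E² + E²) + E = 2*E² + E = E + 2*E²)
-18*b(1) + Z(8) = -18*(1 + 2*1) - 36 = -18*(1 + 2) - 36 = -18*3 - 36 = -54 - 36 = -90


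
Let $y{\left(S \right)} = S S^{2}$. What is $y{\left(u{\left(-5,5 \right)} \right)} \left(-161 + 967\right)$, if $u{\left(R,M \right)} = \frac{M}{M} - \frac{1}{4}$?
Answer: $\frac{10881}{32} \approx 340.03$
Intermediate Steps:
$u{\left(R,M \right)} = \frac{3}{4}$ ($u{\left(R,M \right)} = 1 - \frac{1}{4} = \frac{3}{4}$)
$y{\left(S \right)} = S^{3}$
$y{\left(u{\left(-5,5 \right)} \right)} \left(-161 + 967\right) = \left(\frac{3}{4}\right)^{3} \left(-161 + 967\right) = \frac{27}{64} \cdot 806 = \frac{10881}{32}$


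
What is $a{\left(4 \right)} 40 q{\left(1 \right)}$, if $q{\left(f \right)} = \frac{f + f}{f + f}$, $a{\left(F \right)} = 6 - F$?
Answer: $80$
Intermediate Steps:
$q{\left(f \right)} = 1$ ($q{\left(f \right)} = \frac{2 f}{2 f} = 2 f \frac{1}{2 f} = 1$)
$a{\left(4 \right)} 40 q{\left(1 \right)} = \left(6 - 4\right) 40 \cdot 1 = 2 \cdot 40 \cdot 1 = 80 \cdot 1 = 80$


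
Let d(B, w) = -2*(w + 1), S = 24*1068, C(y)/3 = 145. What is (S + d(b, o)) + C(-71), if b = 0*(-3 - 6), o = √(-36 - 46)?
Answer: 26065 - 2*I*√82 ≈ 26065.0 - 18.111*I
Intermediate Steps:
C(y) = 435 (C(y) = 3*145 = 435)
o = I*√82 (o = √(-82) = I*√82 ≈ 9.0554*I)
b = 0 (b = 0*(-9) = 0)
S = 25632
d(B, w) = -2 - 2*w (d(B, w) = -2*(1 + w) = -2 - 2*w)
(S + d(b, o)) + C(-71) = (25632 + (-2 - 2*I*√82)) + 435 = (25630 - 2*I*√82) + 435 = 26065 - 2*I*√82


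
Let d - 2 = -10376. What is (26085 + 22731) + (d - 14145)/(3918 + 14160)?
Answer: 294157043/6026 ≈ 48815.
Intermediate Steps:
d = -10374 (d = 2 - 10376 = -10374)
(26085 + 22731) + (d - 14145)/(3918 + 14160) = (26085 + 22731) + (-10374 - 14145)/(3918 + 14160) = 48816 - 24519/18078 = 48816 - 24519*1/18078 = 48816 - 8173/6026 = 294157043/6026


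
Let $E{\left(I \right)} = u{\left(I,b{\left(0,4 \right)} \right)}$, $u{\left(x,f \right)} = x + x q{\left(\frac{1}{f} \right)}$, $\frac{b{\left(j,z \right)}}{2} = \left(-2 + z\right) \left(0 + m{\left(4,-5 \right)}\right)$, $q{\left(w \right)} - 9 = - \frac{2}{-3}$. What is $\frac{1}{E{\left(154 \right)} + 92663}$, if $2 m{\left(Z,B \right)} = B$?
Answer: $\frac{3}{282917} \approx 1.0604 \cdot 10^{-5}$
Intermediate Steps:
$q{\left(w \right)} = \frac{29}{3}$ ($q{\left(w \right)} = 9 - \frac{2}{-3} = 9 - - \frac{2}{3} = 9 + \frac{2}{3} = \frac{29}{3}$)
$m{\left(Z,B \right)} = \frac{B}{2}$
$b{\left(j,z \right)} = 10 - 5 z$ ($b{\left(j,z \right)} = 2 \left(-2 + z\right) \left(0 + \frac{1}{2} \left(-5\right)\right) = 2 \left(-2 + z\right) \left(0 - \frac{5}{2}\right) = 2 \left(-2 + z\right) \left(- \frac{5}{2}\right) = 2 \left(5 - \frac{5 z}{2}\right) = 10 - 5 z$)
$u{\left(x,f \right)} = \frac{32 x}{3}$ ($u{\left(x,f \right)} = x + x \frac{29}{3} = x + \frac{29 x}{3} = \frac{32 x}{3}$)
$E{\left(I \right)} = \frac{32 I}{3}$
$\frac{1}{E{\left(154 \right)} + 92663} = \frac{1}{\frac{32}{3} \cdot 154 + 92663} = \frac{1}{\frac{4928}{3} + 92663} = \frac{1}{\frac{282917}{3}} = \frac{3}{282917}$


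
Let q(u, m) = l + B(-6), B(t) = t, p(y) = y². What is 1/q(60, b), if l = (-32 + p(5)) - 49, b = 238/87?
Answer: -1/62 ≈ -0.016129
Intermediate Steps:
b = 238/87 (b = 238*(1/87) = 238/87 ≈ 2.7356)
l = -56 (l = (-32 + 5²) - 49 = (-32 + 25) - 49 = -7 - 49 = -56)
q(u, m) = -62 (q(u, m) = -56 - 6 = -62)
1/q(60, b) = 1/(-62) = -1/62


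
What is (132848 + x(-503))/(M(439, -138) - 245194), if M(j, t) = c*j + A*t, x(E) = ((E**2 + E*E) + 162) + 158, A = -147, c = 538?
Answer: 106531/1879 ≈ 56.696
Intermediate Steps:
x(E) = 320 + 2*E**2 (x(E) = ((E**2 + E**2) + 162) + 158 = (2*E**2 + 162) + 158 = (162 + 2*E**2) + 158 = 320 + 2*E**2)
M(j, t) = -147*t + 538*j (M(j, t) = 538*j - 147*t = -147*t + 538*j)
(132848 + x(-503))/(M(439, -138) - 245194) = (132848 + (320 + 2*(-503)**2))/((-147*(-138) + 538*439) - 245194) = (132848 + (320 + 2*253009))/((20286 + 236182) - 245194) = (132848 + (320 + 506018))/(256468 - 245194) = (132848 + 506338)/11274 = 639186*(1/11274) = 106531/1879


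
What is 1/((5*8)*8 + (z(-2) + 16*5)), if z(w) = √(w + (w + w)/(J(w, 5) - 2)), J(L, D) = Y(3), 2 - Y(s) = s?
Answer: 600/240001 - I*√6/480002 ≈ 0.0025 - 5.1031e-6*I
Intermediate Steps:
Y(s) = 2 - s
J(L, D) = -1 (J(L, D) = 2 - 1*3 = 2 - 3 = -1)
z(w) = √3*√w/3 (z(w) = √(w + (w + w)/(-1 - 2)) = √(w + (2*w)/(-3)) = √(w + (2*w)*(-⅓)) = √(w - 2*w/3) = √(w/3) = √3*√w/3)
1/((5*8)*8 + (z(-2) + 16*5)) = 1/((5*8)*8 + (√3*√(-2)/3 + 16*5)) = 1/(40*8 + (√3*(I*√2)/3 + 80)) = 1/(320 + (I*√6/3 + 80)) = 1/(320 + (80 + I*√6/3)) = 1/(400 + I*√6/3)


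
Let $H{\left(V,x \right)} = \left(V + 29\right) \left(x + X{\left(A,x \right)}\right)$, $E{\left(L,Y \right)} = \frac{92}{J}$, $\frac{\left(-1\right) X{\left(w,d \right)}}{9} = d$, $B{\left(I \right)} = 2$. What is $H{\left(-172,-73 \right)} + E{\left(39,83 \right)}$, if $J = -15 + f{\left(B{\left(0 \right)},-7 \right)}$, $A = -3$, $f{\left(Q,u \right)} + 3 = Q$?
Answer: $- \frac{334071}{4} \approx -83518.0$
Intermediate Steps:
$f{\left(Q,u \right)} = -3 + Q$
$J = -16$ ($J = -15 + \left(-3 + 2\right) = -15 - 1 = -16$)
$X{\left(w,d \right)} = - 9 d$
$E{\left(L,Y \right)} = - \frac{23}{4}$ ($E{\left(L,Y \right)} = \frac{92}{-16} = 92 \left(- \frac{1}{16}\right) = - \frac{23}{4}$)
$H{\left(V,x \right)} = - 8 x \left(29 + V\right)$ ($H{\left(V,x \right)} = \left(V + 29\right) \left(x - 9 x\right) = \left(29 + V\right) \left(- 8 x\right) = - 8 x \left(29 + V\right)$)
$H{\left(-172,-73 \right)} + E{\left(39,83 \right)} = 8 \left(-73\right) \left(-29 - -172\right) - \frac{23}{4} = 8 \left(-73\right) \left(-29 + 172\right) - \frac{23}{4} = 8 \left(-73\right) 143 - \frac{23}{4} = -83512 - \frac{23}{4} = - \frac{334071}{4}$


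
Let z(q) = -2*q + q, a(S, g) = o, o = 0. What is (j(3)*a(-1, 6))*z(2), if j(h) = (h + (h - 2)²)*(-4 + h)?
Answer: 0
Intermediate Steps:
a(S, g) = 0
z(q) = -q
j(h) = (-4 + h)*(h + (-2 + h)²) (j(h) = (h + (-2 + h)²)*(-4 + h) = (-4 + h)*(h + (-2 + h)²))
(j(3)*a(-1, 6))*z(2) = ((-16 + 3³ - 7*3² + 16*3)*0)*(-1*2) = ((-16 + 27 - 7*9 + 48)*0)*(-2) = ((-16 + 27 - 63 + 48)*0)*(-2) = -4*0*(-2) = 0*(-2) = 0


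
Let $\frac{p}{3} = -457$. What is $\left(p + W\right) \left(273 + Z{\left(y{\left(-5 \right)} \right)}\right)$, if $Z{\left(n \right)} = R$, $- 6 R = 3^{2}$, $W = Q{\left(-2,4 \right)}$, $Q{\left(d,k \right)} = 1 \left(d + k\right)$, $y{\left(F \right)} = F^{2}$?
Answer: $- \frac{743367}{2} \approx -3.7168 \cdot 10^{5}$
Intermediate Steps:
$p = -1371$ ($p = 3 \left(-457\right) = -1371$)
$Q{\left(d,k \right)} = d + k$
$W = 2$ ($W = -2 + 4 = 2$)
$R = - \frac{3}{2}$ ($R = - \frac{3^{2}}{6} = \left(- \frac{1}{6}\right) 9 = - \frac{3}{2} \approx -1.5$)
$Z{\left(n \right)} = - \frac{3}{2}$
$\left(p + W\right) \left(273 + Z{\left(y{\left(-5 \right)} \right)}\right) = \left(-1371 + 2\right) \left(273 - \frac{3}{2}\right) = \left(-1369\right) \frac{543}{2} = - \frac{743367}{2}$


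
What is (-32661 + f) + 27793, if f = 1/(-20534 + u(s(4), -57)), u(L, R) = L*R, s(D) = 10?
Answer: -102734273/21104 ≈ -4868.0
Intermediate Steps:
f = -1/21104 (f = 1/(-20534 + 10*(-57)) = 1/(-20534 - 570) = 1/(-21104) = -1/21104 ≈ -4.7384e-5)
(-32661 + f) + 27793 = (-32661 - 1/21104) + 27793 = -689277745/21104 + 27793 = -102734273/21104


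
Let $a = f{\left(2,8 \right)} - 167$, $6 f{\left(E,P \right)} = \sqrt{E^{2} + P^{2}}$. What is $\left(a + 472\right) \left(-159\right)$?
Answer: $-48495 - 53 \sqrt{17} \approx -48714.0$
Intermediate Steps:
$f{\left(E,P \right)} = \frac{\sqrt{E^{2} + P^{2}}}{6}$
$a = -167 + \frac{\sqrt{17}}{3}$ ($a = \frac{\sqrt{2^{2} + 8^{2}}}{6} - 167 = \frac{\sqrt{4 + 64}}{6} - 167 = \frac{\sqrt{68}}{6} - 167 = \frac{2 \sqrt{17}}{6} - 167 = \frac{\sqrt{17}}{3} - 167 = -167 + \frac{\sqrt{17}}{3} \approx -165.63$)
$\left(a + 472\right) \left(-159\right) = \left(\left(-167 + \frac{\sqrt{17}}{3}\right) + 472\right) \left(-159\right) = \left(305 + \frac{\sqrt{17}}{3}\right) \left(-159\right) = -48495 - 53 \sqrt{17}$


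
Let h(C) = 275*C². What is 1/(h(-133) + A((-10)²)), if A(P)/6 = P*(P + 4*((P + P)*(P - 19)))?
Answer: 1/43804475 ≈ 2.2829e-8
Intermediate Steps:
A(P) = 6*P*(P + 8*P*(-19 + P)) (A(P) = 6*(P*(P + 4*((P + P)*(P - 19)))) = 6*(P*(P + 4*((2*P)*(-19 + P)))) = 6*(P*(P + 4*(2*P*(-19 + P)))) = 6*(P*(P + 8*P*(-19 + P))) = 6*P*(P + 8*P*(-19 + P)))
1/(h(-133) + A((-10)²)) = 1/(275*(-133)² + ((-10)²)²*(-906 + 48*(-10)²)) = 1/(275*17689 + 100²*(-906 + 48*100)) = 1/(4864475 + 10000*(-906 + 4800)) = 1/(4864475 + 10000*3894) = 1/(4864475 + 38940000) = 1/43804475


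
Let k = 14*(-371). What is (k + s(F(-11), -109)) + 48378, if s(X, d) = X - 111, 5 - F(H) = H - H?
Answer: 43078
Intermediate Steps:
F(H) = 5 (F(H) = 5 - (H - H) = 5 - 1*0 = 5 + 0 = 5)
s(X, d) = -111 + X
k = -5194
(k + s(F(-11), -109)) + 48378 = (-5194 + (-111 + 5)) + 48378 = (-5194 - 106) + 48378 = -5300 + 48378 = 43078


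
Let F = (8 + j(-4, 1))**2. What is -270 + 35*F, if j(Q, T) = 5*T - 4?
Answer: 2565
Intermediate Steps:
j(Q, T) = -4 + 5*T
F = 81 (F = (8 + (-4 + 5*1))**2 = (8 + (-4 + 5))**2 = (8 + 1)**2 = 9**2 = 81)
-270 + 35*F = -270 + 35*81 = -270 + 2835 = 2565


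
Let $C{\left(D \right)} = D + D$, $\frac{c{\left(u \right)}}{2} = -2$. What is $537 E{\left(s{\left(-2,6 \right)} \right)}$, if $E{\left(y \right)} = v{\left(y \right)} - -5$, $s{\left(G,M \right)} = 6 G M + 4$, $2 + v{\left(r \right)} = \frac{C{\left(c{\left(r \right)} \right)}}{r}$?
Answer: $\frac{28461}{17} \approx 1674.2$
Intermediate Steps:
$c{\left(u \right)} = -4$ ($c{\left(u \right)} = 2 \left(-2\right) = -4$)
$C{\left(D \right)} = 2 D$
$v{\left(r \right)} = -2 - \frac{8}{r}$ ($v{\left(r \right)} = -2 + \frac{2 \left(-4\right)}{r} = -2 - \frac{8}{r}$)
$s{\left(G,M \right)} = 4 + 6 G M$ ($s{\left(G,M \right)} = 6 G M + 4 = 4 + 6 G M$)
$E{\left(y \right)} = 3 - \frac{8}{y}$ ($E{\left(y \right)} = \left(-2 - \frac{8}{y}\right) - -5 = \left(-2 - \frac{8}{y}\right) + 5 = 3 - \frac{8}{y}$)
$537 E{\left(s{\left(-2,6 \right)} \right)} = 537 \left(3 - \frac{8}{4 + 6 \left(-2\right) 6}\right) = 537 \left(3 - \frac{8}{4 - 72}\right) = 537 \left(3 - \frac{8}{-68}\right) = 537 \left(3 - - \frac{2}{17}\right) = 537 \left(3 + \frac{2}{17}\right) = 537 \cdot \frac{53}{17} = \frac{28461}{17}$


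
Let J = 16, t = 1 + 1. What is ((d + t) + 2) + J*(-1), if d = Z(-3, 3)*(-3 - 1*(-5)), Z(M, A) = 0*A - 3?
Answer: -18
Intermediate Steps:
t = 2
Z(M, A) = -3 (Z(M, A) = 0 - 3 = -3)
d = -6 (d = -3*(-3 - 1*(-5)) = -3*(-3 + 5) = -3*2 = -6)
((d + t) + 2) + J*(-1) = ((-6 + 2) + 2) + 16*(-1) = (-4 + 2) - 16 = -2 - 16 = -18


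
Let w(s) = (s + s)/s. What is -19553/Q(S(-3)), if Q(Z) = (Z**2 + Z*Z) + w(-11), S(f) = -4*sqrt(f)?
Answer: 19553/94 ≈ 208.01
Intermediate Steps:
w(s) = 2 (w(s) = (2*s)/s = 2)
Q(Z) = 2 + 2*Z**2 (Q(Z) = (Z**2 + Z*Z) + 2 = (Z**2 + Z**2) + 2 = 2*Z**2 + 2 = 2 + 2*Z**2)
-19553/Q(S(-3)) = -19553/(2 + 2*(-4*I*sqrt(3))**2) = -19553/(2 + 2*(-48)) = -19553/(2 - 96) = -19553/(-94) = -19553*(-1/94) = 19553/94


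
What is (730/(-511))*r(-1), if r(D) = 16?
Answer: -160/7 ≈ -22.857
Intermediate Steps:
(730/(-511))*r(-1) = (730/(-511))*16 = (730*(-1/511))*16 = -10/7*16 = -160/7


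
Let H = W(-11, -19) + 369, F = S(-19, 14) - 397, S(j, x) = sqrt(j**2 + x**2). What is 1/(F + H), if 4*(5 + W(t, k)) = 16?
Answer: -29/284 - sqrt(557)/284 ≈ -0.18521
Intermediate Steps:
W(t, k) = -1 (W(t, k) = -5 + (1/4)*16 = -5 + 4 = -1)
F = -397 + sqrt(557) (F = sqrt((-19)**2 + 14**2) - 397 = sqrt(361 + 196) - 397 = sqrt(557) - 397 = -397 + sqrt(557) ≈ -373.40)
H = 368 (H = -1 + 369 = 368)
1/(F + H) = 1/((-397 + sqrt(557)) + 368) = 1/(-29 + sqrt(557))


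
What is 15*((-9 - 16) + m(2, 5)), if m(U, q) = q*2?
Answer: -225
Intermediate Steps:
m(U, q) = 2*q
15*((-9 - 16) + m(2, 5)) = 15*((-9 - 16) + 2*5) = 15*(-25 + 10) = 15*(-15) = -225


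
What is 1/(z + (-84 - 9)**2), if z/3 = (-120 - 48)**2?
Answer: 1/93321 ≈ 1.0716e-5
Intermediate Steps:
z = 84672 (z = 3*(-120 - 48)**2 = 3*(-168)**2 = 3*28224 = 84672)
1/(z + (-84 - 9)**2) = 1/(84672 + (-84 - 9)**2) = 1/(84672 + (-93)**2) = 1/(84672 + 8649) = 1/93321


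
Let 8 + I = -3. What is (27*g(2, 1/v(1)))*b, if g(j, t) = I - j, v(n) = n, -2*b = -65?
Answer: -22815/2 ≈ -11408.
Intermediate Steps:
b = 65/2 (b = -1/2*(-65) = 65/2 ≈ 32.500)
I = -11 (I = -8 - 3 = -11)
g(j, t) = -11 - j
(27*g(2, 1/v(1)))*b = (27*(-11 - 1*2))*(65/2) = (27*(-11 - 2))*(65/2) = (27*(-13))*(65/2) = -351*65/2 = -22815/2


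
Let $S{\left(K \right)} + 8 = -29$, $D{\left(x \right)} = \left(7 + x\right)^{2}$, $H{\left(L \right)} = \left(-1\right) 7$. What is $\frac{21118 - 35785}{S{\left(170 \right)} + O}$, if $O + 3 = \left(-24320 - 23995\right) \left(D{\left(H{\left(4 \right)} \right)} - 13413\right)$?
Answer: $- \frac{14667}{648049055} \approx -2.2633 \cdot 10^{-5}$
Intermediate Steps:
$H{\left(L \right)} = -7$
$S{\left(K \right)} = -37$ ($S{\left(K \right)} = -8 - 29 = -37$)
$O = 648049092$ ($O = -3 + \left(-24320 - 23995\right) \left(\left(7 - 7\right)^{2} - 13413\right) = -3 - 48315 \left(0^{2} - 13413\right) = -3 - 48315 \left(0 - 13413\right) = -3 - -648049095 = -3 + 648049095 = 648049092$)
$\frac{21118 - 35785}{S{\left(170 \right)} + O} = \frac{21118 - 35785}{-37 + 648049092} = - \frac{14667}{648049055}$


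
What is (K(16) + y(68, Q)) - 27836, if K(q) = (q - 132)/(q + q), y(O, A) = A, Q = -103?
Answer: -223541/8 ≈ -27943.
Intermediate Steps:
K(q) = (-132 + q)/(2*q) (K(q) = (-132 + q)/((2*q)) = (-132 + q)*(1/(2*q)) = (-132 + q)/(2*q))
(K(16) + y(68, Q)) - 27836 = ((1/2)*(-132 + 16)/16 - 103) - 27836 = ((1/2)*(1/16)*(-116) - 103) - 27836 = (-29/8 - 103) - 27836 = -853/8 - 27836 = -223541/8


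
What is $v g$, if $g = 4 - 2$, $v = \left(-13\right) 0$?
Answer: $0$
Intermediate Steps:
$v = 0$
$g = 2$
$v g = 0 \cdot 2 = 0$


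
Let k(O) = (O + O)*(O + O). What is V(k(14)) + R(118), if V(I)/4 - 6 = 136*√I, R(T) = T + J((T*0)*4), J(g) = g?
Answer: 15374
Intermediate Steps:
k(O) = 4*O² (k(O) = (2*O)*(2*O) = 4*O²)
R(T) = T (R(T) = T + (T*0)*4 = T + 0*4 = T + 0 = T)
V(I) = 24 + 544*√I (V(I) = 24 + 4*(136*√I) = 24 + 544*√I)
V(k(14)) + R(118) = (24 + 544*√(4*14²)) + 118 = (24 + 544*√(4*196)) + 118 = (24 + 544*√784) + 118 = (24 + 544*28) + 118 = (24 + 15232) + 118 = 15256 + 118 = 15374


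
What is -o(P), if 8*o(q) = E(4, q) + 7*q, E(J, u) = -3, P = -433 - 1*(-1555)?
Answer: -7851/8 ≈ -981.38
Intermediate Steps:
P = 1122 (P = -433 + 1555 = 1122)
o(q) = -3/8 + 7*q/8 (o(q) = (-3 + 7*q)/8 = -3/8 + 7*q/8)
-o(P) = -(-3/8 + (7/8)*1122) = -(-3/8 + 3927/4) = -1*7851/8 = -7851/8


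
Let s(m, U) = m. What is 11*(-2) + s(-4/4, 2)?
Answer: -23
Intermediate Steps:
11*(-2) + s(-4/4, 2) = 11*(-2) - 4/4 = -22 - 4*1/4 = -22 - 1 = -23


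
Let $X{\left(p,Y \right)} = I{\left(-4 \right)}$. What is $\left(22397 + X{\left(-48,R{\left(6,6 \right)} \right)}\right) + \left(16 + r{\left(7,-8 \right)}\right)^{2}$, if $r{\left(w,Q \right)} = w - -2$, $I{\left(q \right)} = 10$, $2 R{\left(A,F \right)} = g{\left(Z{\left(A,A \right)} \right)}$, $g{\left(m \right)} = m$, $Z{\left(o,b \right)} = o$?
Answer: $23032$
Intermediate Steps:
$R{\left(A,F \right)} = \frac{A}{2}$
$X{\left(p,Y \right)} = 10$
$r{\left(w,Q \right)} = 2 + w$ ($r{\left(w,Q \right)} = w + 2 = 2 + w$)
$\left(22397 + X{\left(-48,R{\left(6,6 \right)} \right)}\right) + \left(16 + r{\left(7,-8 \right)}\right)^{2} = \left(22397 + 10\right) + \left(16 + \left(2 + 7\right)\right)^{2} = 22407 + \left(16 + 9\right)^{2} = 22407 + 25^{2} = 22407 + 625 = 23032$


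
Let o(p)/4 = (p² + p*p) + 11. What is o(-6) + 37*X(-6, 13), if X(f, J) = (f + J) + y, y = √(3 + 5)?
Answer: 591 + 74*√2 ≈ 695.65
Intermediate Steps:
y = 2*√2 (y = √8 = 2*√2 ≈ 2.8284)
o(p) = 44 + 8*p² (o(p) = 4*((p² + p*p) + 11) = 4*((p² + p²) + 11) = 4*(2*p² + 11) = 4*(11 + 2*p²) = 44 + 8*p²)
X(f, J) = J + f + 2*√2 (X(f, J) = (f + J) + 2*√2 = (J + f) + 2*√2 = J + f + 2*√2)
o(-6) + 37*X(-6, 13) = (44 + 8*(-6)²) + 37*(13 - 6 + 2*√2) = (44 + 8*36) + 37*(7 + 2*√2) = (44 + 288) + (259 + 74*√2) = 332 + (259 + 74*√2) = 591 + 74*√2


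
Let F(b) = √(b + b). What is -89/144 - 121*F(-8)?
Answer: -89/144 - 484*I ≈ -0.61806 - 484.0*I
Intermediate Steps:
F(b) = √2*√b (F(b) = √(2*b) = √2*√b)
-89/144 - 121*F(-8) = -89/144 - 121*√2*√(-8) = -89*1/144 - 121*√2*2*I*√2 = -89/144 - 484*I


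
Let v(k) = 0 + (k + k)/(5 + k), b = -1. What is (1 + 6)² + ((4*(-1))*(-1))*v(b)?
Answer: 47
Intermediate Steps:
v(k) = 2*k/(5 + k) (v(k) = 0 + (2*k)/(5 + k) = 0 + 2*k/(5 + k) = 2*k/(5 + k))
(1 + 6)² + ((4*(-1))*(-1))*v(b) = (1 + 6)² + ((4*(-1))*(-1))*(2*(-1)/(5 - 1)) = 7² + (-4*(-1))*(2*(-1)/4) = 49 + 4*(2*(-1)*(¼)) = 49 + 4*(-½) = 49 - 2 = 47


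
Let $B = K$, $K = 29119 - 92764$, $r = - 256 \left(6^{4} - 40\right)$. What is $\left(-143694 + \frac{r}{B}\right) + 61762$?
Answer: $- \frac{5214240604}{63645} \approx -81927.0$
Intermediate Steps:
$r = -321536$ ($r = - 256 \left(1296 - 40\right) = \left(-256\right) 1256 = -321536$)
$K = -63645$
$B = -63645$
$\left(-143694 + \frac{r}{B}\right) + 61762 = \left(-143694 - \frac{321536}{-63645}\right) + 61762 = \left(-143694 - - \frac{321536}{63645}\right) + 61762 = \left(-143694 + \frac{321536}{63645}\right) + 61762 = - \frac{9145083094}{63645} + 61762 = - \frac{5214240604}{63645}$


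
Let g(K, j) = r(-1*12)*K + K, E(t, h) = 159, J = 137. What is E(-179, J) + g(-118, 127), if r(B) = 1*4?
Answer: -431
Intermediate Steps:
r(B) = 4
g(K, j) = 5*K (g(K, j) = 4*K + K = 5*K)
E(-179, J) + g(-118, 127) = 159 + 5*(-118) = 159 - 590 = -431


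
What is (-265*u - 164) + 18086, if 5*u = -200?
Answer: 28522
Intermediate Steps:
u = -40 (u = (⅕)*(-200) = -40)
(-265*u - 164) + 18086 = (-265*(-40) - 164) + 18086 = (10600 - 164) + 18086 = 10436 + 18086 = 28522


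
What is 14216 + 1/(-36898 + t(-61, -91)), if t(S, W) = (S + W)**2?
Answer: 196095503/13794 ≈ 14216.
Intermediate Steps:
14216 + 1/(-36898 + t(-61, -91)) = 14216 + 1/(-36898 + (-61 - 91)**2) = 14216 + 1/(-36898 + (-152)**2) = 14216 + 1/(-36898 + 23104) = 14216 + 1/(-13794) = 14216 - 1/13794 = 196095503/13794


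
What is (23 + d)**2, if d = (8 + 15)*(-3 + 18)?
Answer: 135424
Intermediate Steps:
d = 345 (d = 23*15 = 345)
(23 + d)**2 = (23 + 345)**2 = 368**2 = 135424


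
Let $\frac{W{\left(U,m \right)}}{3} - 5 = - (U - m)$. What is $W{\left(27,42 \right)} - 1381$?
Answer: $-1321$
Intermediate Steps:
$W{\left(U,m \right)} = 15 - 3 U + 3 m$ ($W{\left(U,m \right)} = 15 + 3 \left(- (U - m)\right) = 15 + 3 \left(m - U\right) = 15 - \left(- 3 m + 3 U\right) = 15 - 3 U + 3 m$)
$W{\left(27,42 \right)} - 1381 = \left(15 - 81 + 3 \cdot 42\right) - 1381 = \left(15 - 81 + 126\right) - 1381 = 60 - 1381 = -1321$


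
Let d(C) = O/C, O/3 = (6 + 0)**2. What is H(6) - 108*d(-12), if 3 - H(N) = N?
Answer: 969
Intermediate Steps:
H(N) = 3 - N
O = 108 (O = 3*(6 + 0)**2 = 3*6**2 = 3*36 = 108)
d(C) = 108/C
H(6) - 108*d(-12) = (3 - 1*6) - 11664/(-12) = (3 - 6) - 11664*(-1)/12 = -3 - 108*(-9) = -3 + 972 = 969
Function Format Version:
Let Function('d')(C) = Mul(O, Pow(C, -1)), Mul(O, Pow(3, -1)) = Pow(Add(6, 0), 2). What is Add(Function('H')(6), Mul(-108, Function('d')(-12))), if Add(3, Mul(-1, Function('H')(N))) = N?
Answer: 969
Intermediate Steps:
Function('H')(N) = Add(3, Mul(-1, N))
O = 108 (O = Mul(3, Pow(Add(6, 0), 2)) = Mul(3, Pow(6, 2)) = Mul(3, 36) = 108)
Function('d')(C) = Mul(108, Pow(C, -1))
Add(Function('H')(6), Mul(-108, Function('d')(-12))) = Add(Add(3, Mul(-1, 6)), Mul(-108, Mul(108, Pow(-12, -1)))) = Add(Add(3, -6), Mul(-108, Mul(108, Rational(-1, 12)))) = Add(-3, Mul(-108, -9)) = Add(-3, 972) = 969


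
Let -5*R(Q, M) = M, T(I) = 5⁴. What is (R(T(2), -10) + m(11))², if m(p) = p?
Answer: 169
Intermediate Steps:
T(I) = 625
R(Q, M) = -M/5
(R(T(2), -10) + m(11))² = (-⅕*(-10) + 11)² = (2 + 11)² = 13² = 169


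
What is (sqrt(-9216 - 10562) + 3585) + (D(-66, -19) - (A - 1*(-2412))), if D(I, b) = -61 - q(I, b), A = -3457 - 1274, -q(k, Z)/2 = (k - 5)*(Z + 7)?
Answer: 7547 + I*sqrt(19778) ≈ 7547.0 + 140.63*I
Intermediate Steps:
q(k, Z) = -2*(-5 + k)*(7 + Z) (q(k, Z) = -2*(k - 5)*(Z + 7) = -2*(-5 + k)*(7 + Z))
A = -4731
D(I, b) = -131 - 10*b + 14*I + 2*I*b (D(I, b) = -61 - (70 - 14*I + 10*b - 2*b*I) = -61 - (70 - 14*I + 10*b - 2*I*b) = -61 + (-70 - 10*b + 14*I + 2*I*b) = -131 - 10*b + 14*I + 2*I*b)
(sqrt(-9216 - 10562) + 3585) + (D(-66, -19) - (A - 1*(-2412))) = (sqrt(-9216 - 10562) + 3585) + ((-131 - 10*(-19) + 14*(-66) + 2*(-66)*(-19)) - (-4731 - 1*(-2412))) = (sqrt(-19778) + 3585) + ((-131 + 190 - 924 + 2508) - (-4731 + 2412)) = (I*sqrt(19778) + 3585) + (1643 - 1*(-2319)) = (3585 + I*sqrt(19778)) + (1643 + 2319) = (3585 + I*sqrt(19778)) + 3962 = 7547 + I*sqrt(19778)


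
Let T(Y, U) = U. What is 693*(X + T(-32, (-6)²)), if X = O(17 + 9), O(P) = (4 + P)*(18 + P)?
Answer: 939708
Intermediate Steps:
X = 1320 (X = 72 + (17 + 9)² + 22*(17 + 9) = 72 + 26² + 22*26 = 72 + 676 + 572 = 1320)
693*(X + T(-32, (-6)²)) = 693*(1320 + (-6)²) = 693*(1320 + 36) = 693*1356 = 939708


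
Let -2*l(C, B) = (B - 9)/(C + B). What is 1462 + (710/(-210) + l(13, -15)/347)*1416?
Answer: -8136938/2429 ≈ -3349.9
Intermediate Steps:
l(C, B) = -(-9 + B)/(2*(B + C)) (l(C, B) = -(B - 9)/(2*(C + B)) = -(-9 + B)/(2*(B + C)))
1462 + (710/(-210) + l(13, -15)/347)*1416 = 1462 + (710/(-210) + ((9 - 1*(-15))/(2*(-15 + 13)))/347)*1416 = 1462 + (710*(-1/210) + ((½)*(9 + 15)/(-2))*(1/347))*1416 = 1462 + (-71/21 + ((½)*(-½)*24)*(1/347))*1416 = 1462 + (-71/21 - 6*1/347)*1416 = 1462 + (-71/21 - 6/347)*1416 = 1462 - 24763/7287*1416 = 1462 - 11688136/2429 = -8136938/2429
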